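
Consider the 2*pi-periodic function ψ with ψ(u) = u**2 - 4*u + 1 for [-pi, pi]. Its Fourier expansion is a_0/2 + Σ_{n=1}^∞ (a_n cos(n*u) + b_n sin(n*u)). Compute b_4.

2

b_4 = 1/pi ∫_{-pi}^{pi} ψ(u) sin(4*u) du.
Integrating by parts twice (tabular method), an antiderivative of (u**2 - 4*u + 1) sin(4*u) is -u**2*cos(4*u)/4 + u*sin(4*u)/8 + u*cos(4*u) - sin(4*u)/4 - 7*cos(4*u)/32; evaluating from -pi to pi: ∫_{-pi}^{pi} (u**2 - 4*u + 1) sin(4*u) du = (-pi**2/4 - 7/32 + pi) - (-pi - pi**2/4 - 7/32) = 2*pi.
Hence b_4 = (1/pi)·(2*pi) = 2.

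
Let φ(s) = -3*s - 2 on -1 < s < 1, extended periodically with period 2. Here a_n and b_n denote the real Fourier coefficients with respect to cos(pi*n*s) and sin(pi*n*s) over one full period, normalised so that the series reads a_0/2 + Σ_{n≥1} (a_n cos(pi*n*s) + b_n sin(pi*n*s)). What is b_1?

-6/pi

b_1 = ∫_{-1}^{1} φ(s) sin(pi*s) ds.
Integrating by parts (boundary term plus one more integral), an antiderivative of (-3*s - 2) sin(pi*s) is 3*s*cos(pi*s)/pi - 3*sin(pi*s)/pi**2 + 2*cos(pi*s)/pi; evaluating from -1 to 1: ∫_{-1}^{1} (-3*s - 2) sin(pi*s) ds = (-5/pi) - (1/pi) = -6/pi.
Hence b_1 = -6/pi.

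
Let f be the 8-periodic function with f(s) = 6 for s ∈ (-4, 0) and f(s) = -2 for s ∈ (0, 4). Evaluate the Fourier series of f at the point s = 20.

2

s = 20 differs from s = 4 by 2 full period(s), and the series is 8-periodic.
At s = 4 the one-sided limits are f(4^-) = -2 and f(4^+) = 6.
By Dirichlet's theorem the series converges to their average, [(-2) + (6)]/2 = 2.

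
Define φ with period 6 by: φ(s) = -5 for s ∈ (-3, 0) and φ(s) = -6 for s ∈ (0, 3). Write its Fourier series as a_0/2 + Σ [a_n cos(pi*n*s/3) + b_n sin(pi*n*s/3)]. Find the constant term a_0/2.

-11/2

a_0 = 1/3 ∫_{-3}^{3} φ(s) ds = 1/3 · (-33) = -11.
So the constant term a_0/2 = -11/2.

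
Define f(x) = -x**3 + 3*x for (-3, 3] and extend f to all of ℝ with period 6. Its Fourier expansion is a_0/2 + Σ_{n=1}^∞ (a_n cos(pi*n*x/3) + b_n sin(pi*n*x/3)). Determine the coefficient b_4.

b_4 = 1/3 ∫_{-3}^{3} f(x) sin(4*pi*x/3) dx.
f is odd and sin(4*pi*x/3) is odd, so the integrand is even and b_4 = 2/3 ∫_0^{3} f(x) sin(4*pi*x/3) dx.
Integrating by parts three times (tabular method), an antiderivative of (-x**3 + 3*x) sin(4*pi*x/3) is 3*x**3*cos(4*pi*x/3)/(4*pi) - 27*x**2*sin(4*pi*x/3)/(16*pi**2) - 9*x*cos(4*pi*x/3)/(4*pi) - 81*x*cos(4*pi*x/3)/(32*pi**3) + 243*sin(4*pi*x/3)/(128*pi**4) + 27*sin(4*pi*x/3)/(16*pi**2); evaluating from 0 to 3: ∫_{0}^{3} (-x**3 + 3*x) sin(4*pi*x/3) dx = (27*(-9 + 16*pi**2)/(32*pi**3)) - (0) = 27*(-9 + 16*pi**2)/(32*pi**3).
Hence b_4 = (2/3)·(27*(-9 + 16*pi**2)/(32*pi**3)) = -81/(16*pi**3) + 9/pi.

-81/(16*pi**3) + 9/pi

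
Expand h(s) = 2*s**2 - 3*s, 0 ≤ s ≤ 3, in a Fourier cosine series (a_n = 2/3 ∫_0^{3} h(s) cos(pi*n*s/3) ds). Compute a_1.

-36/pi**2

a_1 = 2/3 ∫_0^{3} (2*s**2 - 3*s) cos(pi*s/3) ds.
Integrating by parts twice (tabular method), an antiderivative of (2*s**2 - 3*s) cos(pi*s/3) is 6*s**2*sin(pi*s/3)/pi - 9*s*sin(pi*s/3)/pi + 36*s*cos(pi*s/3)/pi**2 - 108*sin(pi*s/3)/pi**3 - 27*cos(pi*s/3)/pi**2; evaluating from 0 to 3: ∫_{0}^{3} (2*s**2 - 3*s) cos(pi*s/3) ds = (-81/pi**2) - (-27/pi**2) = -54/pi**2.
Hence a_1 = (2/3)·(-54/pi**2) = -36/pi**2.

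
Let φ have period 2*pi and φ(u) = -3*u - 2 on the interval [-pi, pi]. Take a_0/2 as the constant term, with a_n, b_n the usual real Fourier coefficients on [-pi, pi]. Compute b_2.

b_2 = 1/pi ∫_{-pi}^{pi} φ(u) sin(2*u) du.
Integrating by parts (boundary term plus one more integral), an antiderivative of (-3*u - 2) sin(2*u) is 3*u*cos(2*u)/2 - 3*sin(2*u)/4 + cos(2*u); evaluating from -pi to pi: ∫_{-pi}^{pi} (-3*u - 2) sin(2*u) du = (1 + 3*pi/2) - (1 - 3*pi/2) = 3*pi.
Hence b_2 = (1/pi)·(3*pi) = 3.

3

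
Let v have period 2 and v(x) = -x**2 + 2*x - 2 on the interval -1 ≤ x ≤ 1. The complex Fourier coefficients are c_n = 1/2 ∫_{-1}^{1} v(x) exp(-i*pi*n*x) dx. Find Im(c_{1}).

Since v is real-valued, Im(c_{1}) = -1/2 ∫_{-1}^{1} v(x) sin(pi*x) dx = -b_{1}/2.
Integrating by parts twice (tabular method), an antiderivative of (-x**2 + 2*x - 2) sin(pi*x) is x**2*cos(pi*x)/pi - 2*x*sin(pi*x)/pi**2 - 2*x*cos(pi*x)/pi + 2*sin(pi*x)/pi**2 - 2*cos(pi*x)/pi**3 + 2*cos(pi*x)/pi; evaluating from -1 to 1: ∫_{-1}^{1} (-x**2 + 2*x - 2) sin(pi*x) dx = ((2 - pi**2)/pi**3) - (-5/pi + 2/pi**3) = 4/pi.
Hence Im(c_{1}) = (-1/2)·(4/pi) = -2/pi.

-2/pi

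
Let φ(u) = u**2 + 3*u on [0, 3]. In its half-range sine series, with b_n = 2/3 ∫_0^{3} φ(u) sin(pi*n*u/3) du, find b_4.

-9/pi

b_4 = 2/3 ∫_0^{3} (u**2 + 3*u) sin(4*pi*u/3) du.
Integrating by parts twice (tabular method), an antiderivative of (u**2 + 3*u) sin(4*pi*u/3) is -3*u**2*cos(4*pi*u/3)/(4*pi) + 9*u*sin(4*pi*u/3)/(8*pi**2) - 9*u*cos(4*pi*u/3)/(4*pi) + 27*sin(4*pi*u/3)/(16*pi**2) + 27*cos(4*pi*u/3)/(32*pi**3); evaluating from 0 to 3: ∫_{0}^{3} (u**2 + 3*u) sin(4*pi*u/3) du = (27*(1 - 16*pi**2)/(32*pi**3)) - (27/(32*pi**3)) = -27/(2*pi).
Hence b_4 = (2/3)·(-27/(2*pi)) = -9/pi.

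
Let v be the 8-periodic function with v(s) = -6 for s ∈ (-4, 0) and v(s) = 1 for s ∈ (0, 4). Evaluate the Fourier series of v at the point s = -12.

s = -12 differs from s = -4 by -1 full period(s), and the series is 8-periodic.
At s = -4 the one-sided limits are v(-4^-) = 1 and v(-4^+) = -6.
By Dirichlet's theorem the series converges to their average, [(1) + (-6)]/2 = -5/2.

-5/2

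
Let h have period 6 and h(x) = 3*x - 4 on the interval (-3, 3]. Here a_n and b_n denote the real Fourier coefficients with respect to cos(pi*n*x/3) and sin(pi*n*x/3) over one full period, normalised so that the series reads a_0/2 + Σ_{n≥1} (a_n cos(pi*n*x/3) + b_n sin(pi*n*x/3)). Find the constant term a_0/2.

-4

a_0 = 1/3 ∫_{-3}^{3} h(x) dx = 1/3 · (-24) = -8.
So the constant term a_0/2 = -4.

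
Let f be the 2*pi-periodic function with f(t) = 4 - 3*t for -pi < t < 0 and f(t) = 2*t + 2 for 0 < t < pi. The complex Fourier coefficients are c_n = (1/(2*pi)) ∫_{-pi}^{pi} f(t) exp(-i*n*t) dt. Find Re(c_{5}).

Since f is real-valued, Re(c_{5}) = (1/(2*pi)) ∫_{-pi}^{pi} f(t) cos(5*t) dt = a_{5}/2.
Split the integral at the breakpoints.
Integrating by parts (boundary term plus one more integral), an antiderivative of (4 - 3*t) cos(5*t) is -3*t*sin(5*t)/5 + 4*sin(5*t)/5 - 3*cos(5*t)/25; evaluating from -pi to 0: ∫_{-pi}^{0} (4 - 3*t) cos(5*t) dt = (-3/25) - (3/25) = -6/25.
Integrating by parts (boundary term plus one more integral), an antiderivative of (2*t + 2) cos(5*t) is 2*t*sin(5*t)/5 + 2*sin(5*t)/5 + 2*cos(5*t)/25; evaluating from 0 to pi: ∫_{0}^{pi} (2*t + 2) cos(5*t) dt = (-2/25) - (2/25) = -4/25.
So ∫_{-pi}^{pi} f(t) cos(5*t) dt = -2/5.
Hence Re(c_{5}) = (1/(2*pi))·(-2/5) = -1/(5*pi).

-1/(5*pi)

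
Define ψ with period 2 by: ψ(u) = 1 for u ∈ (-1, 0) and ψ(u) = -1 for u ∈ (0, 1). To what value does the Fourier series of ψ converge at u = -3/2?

-1

u = -3/2 differs from u = 1/2 by -1 full period(s), and the series is 2-periodic.
ψ is continuous at u = 1/2 with value -1, so the series converges to -1 there.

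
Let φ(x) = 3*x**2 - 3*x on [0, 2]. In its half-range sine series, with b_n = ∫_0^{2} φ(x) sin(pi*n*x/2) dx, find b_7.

12*(-8 + 49*pi**2)/(343*pi**3)

b_7 = ∫_0^{2} (3*x**2 - 3*x) sin(7*pi*x/2) dx.
Integrating by parts twice (tabular method), an antiderivative of (3*x**2 - 3*x) sin(7*pi*x/2) is -6*x**2*cos(7*pi*x/2)/(7*pi) + 24*x*sin(7*pi*x/2)/(49*pi**2) + 6*x*cos(7*pi*x/2)/(7*pi) - 12*sin(7*pi*x/2)/(49*pi**2) + 48*cos(7*pi*x/2)/(343*pi**3); evaluating from 0 to 2: ∫_{0}^{2} (3*x**2 - 3*x) sin(7*pi*x/2) dx = (12*(-4 + 49*pi**2)/(343*pi**3)) - (48/(343*pi**3)) = 12*(-8 + 49*pi**2)/(343*pi**3).
Hence b_7 = 12*(-8 + 49*pi**2)/(343*pi**3).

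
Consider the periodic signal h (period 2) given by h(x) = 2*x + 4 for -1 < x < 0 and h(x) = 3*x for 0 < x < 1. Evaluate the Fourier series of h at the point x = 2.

2

x = 2 differs from x = 0 by 1 full period(s), and the series is 2-periodic.
At x = 0 the one-sided limits are h(0^-) = 4 and h(0^+) = 0.
By Dirichlet's theorem the series converges to their average, [(4) + (0)]/2 = 2.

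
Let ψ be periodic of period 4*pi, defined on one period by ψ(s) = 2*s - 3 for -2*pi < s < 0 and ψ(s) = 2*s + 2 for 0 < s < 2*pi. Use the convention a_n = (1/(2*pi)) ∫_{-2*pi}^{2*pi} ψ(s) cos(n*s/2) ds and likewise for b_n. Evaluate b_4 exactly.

-2

b_4 = (1/(2*pi)) ∫_{-2*pi}^{2*pi} ψ(s) sin(2*s) ds.
Split the integral at the breakpoints.
Integrating by parts (boundary term plus one more integral), an antiderivative of (2*s - 3) sin(2*s) is -s*cos(2*s) + sin(2*s)/2 + 3*cos(2*s)/2; evaluating from -2*pi to 0: ∫_{-2*pi}^{0} (2*s - 3) sin(2*s) ds = (3/2) - (3/2 + 2*pi) = -2*pi.
Integrating by parts (boundary term plus one more integral), an antiderivative of (2*s + 2) sin(2*s) is -s*cos(2*s) + sin(2*s)/2 - cos(2*s); evaluating from 0 to 2*pi: ∫_{0}^{2*pi} (2*s + 2) sin(2*s) ds = (-2*pi - 1) - (-1) = -2*pi.
Summing the pieces and multiplying by (1/(2*pi)) gives b_4 = -2.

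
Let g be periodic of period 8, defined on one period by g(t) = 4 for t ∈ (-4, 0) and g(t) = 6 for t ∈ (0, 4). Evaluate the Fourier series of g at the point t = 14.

4

t = 14 differs from t = -2 by 2 full period(s), and the series is 8-periodic.
g is continuous at t = -2 with value 4, so the series converges to 4 there.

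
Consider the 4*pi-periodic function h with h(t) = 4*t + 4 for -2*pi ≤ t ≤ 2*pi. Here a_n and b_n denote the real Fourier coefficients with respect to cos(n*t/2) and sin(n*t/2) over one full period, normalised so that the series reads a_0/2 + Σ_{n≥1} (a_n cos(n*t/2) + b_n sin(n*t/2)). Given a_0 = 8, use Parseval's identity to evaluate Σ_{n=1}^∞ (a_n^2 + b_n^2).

128*pi**2/3

Parseval: a_0^2/2 + Σ_{n≥1} (a_n^2+b_n^2) = (1/(2*pi)) ∫_{-2*pi}^{2*pi} h(t)^2 dt = 32 + 128*pi**2/3.
Subtract a_0^2/2 = 32: Σ (a_n^2+b_n^2) = 128*pi**2/3.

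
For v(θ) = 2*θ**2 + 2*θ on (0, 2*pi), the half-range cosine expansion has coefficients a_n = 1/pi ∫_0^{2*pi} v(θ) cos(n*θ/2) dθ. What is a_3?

a_3 = 1/pi ∫_0^{2*pi} (2*θ**2 + 2*θ) cos(3*θ/2) dθ.
Integrating by parts twice (tabular method), an antiderivative of (2*θ**2 + 2*θ) cos(3*θ/2) is 4*θ**2*sin(3*θ/2)/3 + 4*θ*sin(3*θ/2)/3 + 16*θ*cos(3*θ/2)/9 - 32*sin(3*θ/2)/27 + 8*cos(3*θ/2)/9; evaluating from 0 to 2*pi: ∫_{0}^{2*pi} (2*θ**2 + 2*θ) cos(3*θ/2) dθ = (-32*pi/9 - 8/9) - (8/9) = -32*pi/9 - 16/9.
Hence a_3 = (1/pi)·(-32*pi/9 - 16/9) = 16*(-2*pi - 1)/(9*pi).

16*(-2*pi - 1)/(9*pi)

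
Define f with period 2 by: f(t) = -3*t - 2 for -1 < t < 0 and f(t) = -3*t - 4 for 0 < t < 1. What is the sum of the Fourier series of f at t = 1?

t = 1 differs from t = -1 by 1 full period(s), and the series is 2-periodic.
At t = -1 the one-sided limits are f(-1^-) = -7 and f(-1^+) = 1.
By Dirichlet's theorem the series converges to their average, [(-7) + (1)]/2 = -3.

-3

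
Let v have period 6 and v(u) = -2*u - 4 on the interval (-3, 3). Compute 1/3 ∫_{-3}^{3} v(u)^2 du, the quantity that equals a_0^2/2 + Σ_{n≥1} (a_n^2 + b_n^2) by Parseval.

1/3 ∫_{-3}^{3} v(u)^2 du = 1/3 · (168) = 56.

56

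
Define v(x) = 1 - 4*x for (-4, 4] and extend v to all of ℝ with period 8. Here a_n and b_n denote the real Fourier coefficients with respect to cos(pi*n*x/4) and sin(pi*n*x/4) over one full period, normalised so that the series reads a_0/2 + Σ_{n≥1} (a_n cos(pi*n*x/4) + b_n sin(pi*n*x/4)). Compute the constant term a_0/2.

a_0 = 1/4 ∫_{-4}^{4} v(x) dx = 1/4 · (8) = 2.
So the constant term a_0/2 = 1.

1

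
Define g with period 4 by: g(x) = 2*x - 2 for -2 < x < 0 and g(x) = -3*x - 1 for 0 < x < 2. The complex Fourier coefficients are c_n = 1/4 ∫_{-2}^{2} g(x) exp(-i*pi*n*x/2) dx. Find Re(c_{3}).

10/(9*pi**2)

Since g is real-valued, Re(c_{3}) = 1/4 ∫_{-2}^{2} g(x) cos(3*pi*x/2) dx = a_{3}/2.
Split the integral at the breakpoints.
Integrating by parts (boundary term plus one more integral), an antiderivative of (2*x - 2) cos(3*pi*x/2) is 4*x*sin(3*pi*x/2)/(3*pi) - 4*sin(3*pi*x/2)/(3*pi) + 8*cos(3*pi*x/2)/(9*pi**2); evaluating from -2 to 0: ∫_{-2}^{0} (2*x - 2) cos(3*pi*x/2) dx = (8/(9*pi**2)) - (-8/(9*pi**2)) = 16/(9*pi**2).
Integrating by parts (boundary term plus one more integral), an antiderivative of (-3*x - 1) cos(3*pi*x/2) is -2*x*sin(3*pi*x/2)/pi - 2*sin(3*pi*x/2)/(3*pi) - 4*cos(3*pi*x/2)/(3*pi**2); evaluating from 0 to 2: ∫_{0}^{2} (-3*x - 1) cos(3*pi*x/2) dx = (4/(3*pi**2)) - (-4/(3*pi**2)) = 8/(3*pi**2).
So ∫_{-2}^{2} g(x) cos(3*pi*x/2) dx = 40/(9*pi**2).
Hence Re(c_{3}) = (1/4)·(40/(9*pi**2)) = 10/(9*pi**2).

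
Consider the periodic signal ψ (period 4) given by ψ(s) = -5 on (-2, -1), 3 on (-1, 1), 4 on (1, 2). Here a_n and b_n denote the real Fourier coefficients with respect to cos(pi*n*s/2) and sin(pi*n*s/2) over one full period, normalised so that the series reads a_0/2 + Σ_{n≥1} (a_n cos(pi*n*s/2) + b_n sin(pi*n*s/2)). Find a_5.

a_5 = 1/2 ∫_{-2}^{2} ψ(s) cos(5*pi*s/2) ds.
Split the integral at the breakpoints.
Directly, an antiderivative of (-5) cos(5*pi*s/2) is -2*sin(5*pi*s/2)/pi; evaluating from -2 to -1: ∫_{-2}^{-1} (-5) cos(5*pi*s/2) ds = (2/pi) - (0) = 2/pi.
Directly, an antiderivative of (3) cos(5*pi*s/2) is 6*sin(5*pi*s/2)/(5*pi); evaluating from -1 to 1: ∫_{-1}^{1} (3) cos(5*pi*s/2) ds = (6/(5*pi)) - (-6/(5*pi)) = 12/(5*pi).
Directly, an antiderivative of (4) cos(5*pi*s/2) is 8*sin(5*pi*s/2)/(5*pi); evaluating from 1 to 2: ∫_{1}^{2} (4) cos(5*pi*s/2) ds = (0) - (8/(5*pi)) = -8/(5*pi).
Summing the pieces and multiplying by (1/2) gives a_5 = 7/(5*pi).

7/(5*pi)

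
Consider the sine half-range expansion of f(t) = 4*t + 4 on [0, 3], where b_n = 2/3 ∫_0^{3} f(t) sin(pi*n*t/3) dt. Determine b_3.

b_3 = 2/3 ∫_0^{3} (4*t + 4) sin(pi*t) dt.
Integrating by parts (boundary term plus one more integral), an antiderivative of (4*t + 4) sin(pi*t) is -4*t*cos(pi*t)/pi + 4*sin(pi*t)/pi**2 - 4*cos(pi*t)/pi; evaluating from 0 to 3: ∫_{0}^{3} (4*t + 4) sin(pi*t) dt = (16/pi) - (-4/pi) = 20/pi.
Hence b_3 = (2/3)·(20/pi) = 40/(3*pi).

40/(3*pi)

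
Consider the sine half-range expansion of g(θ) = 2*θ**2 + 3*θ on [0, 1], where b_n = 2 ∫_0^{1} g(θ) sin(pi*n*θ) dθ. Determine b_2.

-5/pi

b_2 = 2 ∫_0^{1} (2*θ**2 + 3*θ) sin(2*pi*θ) dθ.
Integrating by parts twice (tabular method), an antiderivative of (2*θ**2 + 3*θ) sin(2*pi*θ) is -θ**2*cos(2*pi*θ)/pi + θ*sin(2*pi*θ)/pi**2 - 3*θ*cos(2*pi*θ)/(2*pi) + 3*sin(2*pi*θ)/(4*pi**2) + cos(2*pi*θ)/(2*pi**3); evaluating from 0 to 1: ∫_{0}^{1} (2*θ**2 + 3*θ) sin(2*pi*θ) dθ = ((1 - 5*pi**2)/(2*pi**3)) - (1/(2*pi**3)) = -5/(2*pi).
Hence b_2 = 2·(-5/(2*pi)) = -5/pi.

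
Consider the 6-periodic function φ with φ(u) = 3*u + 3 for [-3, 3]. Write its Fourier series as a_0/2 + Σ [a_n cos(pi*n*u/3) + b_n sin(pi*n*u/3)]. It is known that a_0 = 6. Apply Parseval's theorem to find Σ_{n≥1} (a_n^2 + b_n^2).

Parseval: a_0^2/2 + Σ_{n≥1} (a_n^2+b_n^2) = 1/3 ∫_{-3}^{3} φ(u)^2 du = 72.
Subtract a_0^2/2 = 18: Σ (a_n^2+b_n^2) = 54.

54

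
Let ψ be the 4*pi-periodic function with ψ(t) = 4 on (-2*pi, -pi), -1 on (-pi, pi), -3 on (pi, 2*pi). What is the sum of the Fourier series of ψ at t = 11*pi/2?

-3

t = 11*pi/2 differs from t = 3*pi/2 by 1 full period(s), and the series is 4*pi-periodic.
ψ is continuous at t = 3*pi/2 with value -3, so the series converges to -3 there.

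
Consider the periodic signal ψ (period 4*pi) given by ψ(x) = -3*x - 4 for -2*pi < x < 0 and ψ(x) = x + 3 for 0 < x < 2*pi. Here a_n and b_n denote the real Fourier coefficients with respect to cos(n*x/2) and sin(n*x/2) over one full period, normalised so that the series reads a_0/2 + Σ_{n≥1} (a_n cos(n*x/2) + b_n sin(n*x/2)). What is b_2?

2

b_2 = (1/(2*pi)) ∫_{-2*pi}^{2*pi} ψ(x) sin(x) dx.
Split the integral at the breakpoints.
Integrating by parts (boundary term plus one more integral), an antiderivative of (-3*x - 4) sin(x) is 3*x*cos(x) - 3*sin(x) + 4*cos(x); evaluating from -2*pi to 0: ∫_{-2*pi}^{0} (-3*x - 4) sin(x) dx = (4) - (4 - 6*pi) = 6*pi.
Integrating by parts (boundary term plus one more integral), an antiderivative of (x + 3) sin(x) is -x*cos(x) + sin(x) - 3*cos(x); evaluating from 0 to 2*pi: ∫_{0}^{2*pi} (x + 3) sin(x) dx = (-2*pi - 3) - (-3) = -2*pi.
Summing the pieces and multiplying by (1/(2*pi)) gives b_2 = 2.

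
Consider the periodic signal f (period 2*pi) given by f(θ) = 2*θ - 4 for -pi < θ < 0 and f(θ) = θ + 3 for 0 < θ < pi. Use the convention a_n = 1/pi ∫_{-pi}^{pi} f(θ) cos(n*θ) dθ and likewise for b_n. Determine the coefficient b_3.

(pi + 14/3)/pi

b_3 = 1/pi ∫_{-pi}^{pi} f(θ) sin(3*θ) dθ.
Split the integral at the breakpoints.
Integrating by parts (boundary term plus one more integral), an antiderivative of (2*θ - 4) sin(3*θ) is -2*θ*cos(3*θ)/3 + 2*sin(3*θ)/9 + 4*cos(3*θ)/3; evaluating from -pi to 0: ∫_{-pi}^{0} (2*θ - 4) sin(3*θ) dθ = (4/3) - (-2*pi/3 - 4/3) = 2*pi/3 + 8/3.
Integrating by parts (boundary term plus one more integral), an antiderivative of (θ + 3) sin(3*θ) is -θ*cos(3*θ)/3 + sin(3*θ)/9 - cos(3*θ); evaluating from 0 to pi: ∫_{0}^{pi} (θ + 3) sin(3*θ) dθ = (1 + pi/3) - (-1) = pi/3 + 2.
Summing the pieces and multiplying by (1/pi) gives b_3 = (pi + 14/3)/pi.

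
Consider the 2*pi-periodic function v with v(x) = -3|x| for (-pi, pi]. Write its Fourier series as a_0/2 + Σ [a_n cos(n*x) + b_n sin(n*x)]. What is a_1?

12/pi

a_1 = 1/pi ∫_{-pi}^{pi} v(x) cos(x) dx.
v is even and cos(x) is even, so the integrand is even and a_1 = 2/pi ∫_0^{pi} v(x) cos(x) dx.
Integrating by parts (boundary term plus one more integral), an antiderivative of (-3*x) cos(x) is -3*x*sin(x) - 3*cos(x); evaluating from 0 to pi: ∫_{0}^{pi} (-3*x) cos(x) dx = (3) - (-3) = 6.
Hence a_1 = (2/pi)·(6) = 12/pi.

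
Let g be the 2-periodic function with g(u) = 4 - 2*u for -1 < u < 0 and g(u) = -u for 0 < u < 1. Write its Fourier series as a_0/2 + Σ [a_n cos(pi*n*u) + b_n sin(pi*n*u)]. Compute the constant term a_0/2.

a_0 = ∫_{-1}^{1} g(u) du = 9/2.
So the constant term a_0/2 = 9/4.

9/4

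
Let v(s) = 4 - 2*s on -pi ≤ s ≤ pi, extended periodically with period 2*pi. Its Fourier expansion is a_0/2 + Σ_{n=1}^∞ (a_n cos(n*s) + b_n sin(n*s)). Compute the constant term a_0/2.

4

a_0 = 1/pi ∫_{-pi}^{pi} v(s) ds = 1/pi · (8*pi) = 8.
So the constant term a_0/2 = 4.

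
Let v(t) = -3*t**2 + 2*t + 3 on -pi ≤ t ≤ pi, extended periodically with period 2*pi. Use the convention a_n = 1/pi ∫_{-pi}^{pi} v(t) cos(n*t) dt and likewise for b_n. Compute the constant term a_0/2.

3 - pi**2

a_0 = 1/pi ∫_{-pi}^{pi} v(t) dt = 1/pi · (2*pi*(3 - pi**2)) = 6 - 2*pi**2.
So the constant term a_0/2 = 3 - pi**2.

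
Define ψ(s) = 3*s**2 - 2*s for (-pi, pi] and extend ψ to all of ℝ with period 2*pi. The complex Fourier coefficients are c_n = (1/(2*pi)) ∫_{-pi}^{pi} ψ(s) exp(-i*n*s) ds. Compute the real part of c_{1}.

-6

Since ψ is real-valued, Re(c_{1}) = (1/(2*pi)) ∫_{-pi}^{pi} ψ(s) cos(s) ds = a_{1}/2.
Integrating by parts twice (tabular method), an antiderivative of (3*s**2 - 2*s) cos(s) is 3*s**2*sin(s) - 2*s*sin(s) + 6*s*cos(s) - 6*sin(s) - 2*cos(s); evaluating from -pi to pi: ∫_{-pi}^{pi} (3*s**2 - 2*s) cos(s) ds = (2 - 6*pi) - (2 + 6*pi) = -12*pi.
Hence Re(c_{1}) = (1/(2*pi))·(-12*pi) = -6.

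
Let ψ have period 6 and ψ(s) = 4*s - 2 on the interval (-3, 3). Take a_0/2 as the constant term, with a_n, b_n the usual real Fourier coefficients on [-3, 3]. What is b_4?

-6/pi

b_4 = 1/3 ∫_{-3}^{3} ψ(s) sin(4*pi*s/3) ds.
Integrating by parts (boundary term plus one more integral), an antiderivative of (4*s - 2) sin(4*pi*s/3) is -3*s*cos(4*pi*s/3)/pi + 9*sin(4*pi*s/3)/(4*pi**2) + 3*cos(4*pi*s/3)/(2*pi); evaluating from -3 to 3: ∫_{-3}^{3} (4*s - 2) sin(4*pi*s/3) ds = (-15/(2*pi)) - (21/(2*pi)) = -18/pi.
Hence b_4 = (1/3)·(-18/pi) = -6/pi.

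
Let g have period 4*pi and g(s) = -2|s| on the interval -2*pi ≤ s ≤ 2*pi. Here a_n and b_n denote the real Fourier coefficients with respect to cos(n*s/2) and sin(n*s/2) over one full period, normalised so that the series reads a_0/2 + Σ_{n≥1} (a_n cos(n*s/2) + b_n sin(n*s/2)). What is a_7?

a_7 = (1/(2*pi)) ∫_{-2*pi}^{2*pi} g(s) cos(7*s/2) ds.
g is even and cos(7*s/2) is even, so the integrand is even and a_7 = 1/pi ∫_0^{2*pi} g(s) cos(7*s/2) ds.
Integrating by parts (boundary term plus one more integral), an antiderivative of (-2*s) cos(7*s/2) is -4*s*sin(7*s/2)/7 - 8*cos(7*s/2)/49; evaluating from 0 to 2*pi: ∫_{0}^{2*pi} (-2*s) cos(7*s/2) ds = (8/49) - (-8/49) = 16/49.
Hence a_7 = (1/pi)·(16/49) = 16/(49*pi).

16/(49*pi)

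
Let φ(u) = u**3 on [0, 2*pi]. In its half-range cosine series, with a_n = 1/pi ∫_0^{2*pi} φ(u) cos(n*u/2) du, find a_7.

48*(4 - 49*pi**2)/(2401*pi)

a_7 = 1/pi ∫_0^{2*pi} (u**3) cos(7*u/2) du.
Integrating by parts three times (tabular method), an antiderivative of (u**3) cos(7*u/2) is 2*u**3*sin(7*u/2)/7 + 12*u**2*cos(7*u/2)/49 - 48*u*sin(7*u/2)/343 - 96*cos(7*u/2)/2401; evaluating from 0 to 2*pi: ∫_{0}^{2*pi} (u**3) cos(7*u/2) du = (96/2401 - 48*pi**2/49) - (-96/2401) = 192/2401 - 48*pi**2/49.
Hence a_7 = (1/pi)·(192/2401 - 48*pi**2/49) = 48*(4 - 49*pi**2)/(2401*pi).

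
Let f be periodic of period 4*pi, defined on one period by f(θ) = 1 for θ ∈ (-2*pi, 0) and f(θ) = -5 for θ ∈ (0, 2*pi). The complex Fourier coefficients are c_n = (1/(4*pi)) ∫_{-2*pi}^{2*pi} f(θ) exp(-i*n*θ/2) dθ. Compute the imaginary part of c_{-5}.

-6/(5*pi)

Since f is real-valued, Im(c_{-5}) = -(1/(4*pi)) ∫_{-2*pi}^{2*pi} f(θ) sin(-5*θ/2) dθ = b_{5}/2.
Split the integral at the breakpoints.
Directly, an antiderivative of (1) sin(-5*θ/2) is 2*cos(5*θ/2)/5; evaluating from -2*pi to 0: ∫_{-2*pi}^{0} (1) sin(-5*θ/2) dθ = (2/5) - (-2/5) = 4/5.
Directly, an antiderivative of (-5) sin(-5*θ/2) is -2*cos(5*θ/2); evaluating from 0 to 2*pi: ∫_{0}^{2*pi} (-5) sin(-5*θ/2) dθ = (2) - (-2) = 4.
So ∫_{-2*pi}^{2*pi} f(θ) sin(-5*θ/2) dθ = 24/5.
Hence Im(c_{-5}) = (-1/(4*pi))·(24/5) = -6/(5*pi).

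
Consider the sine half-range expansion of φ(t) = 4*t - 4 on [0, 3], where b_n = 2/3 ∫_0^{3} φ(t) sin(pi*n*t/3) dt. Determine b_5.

8/(5*pi)

b_5 = 2/3 ∫_0^{3} (4*t - 4) sin(5*pi*t/3) dt.
Integrating by parts (boundary term plus one more integral), an antiderivative of (4*t - 4) sin(5*pi*t/3) is -12*t*cos(5*pi*t/3)/(5*pi) + 36*sin(5*pi*t/3)/(25*pi**2) + 12*cos(5*pi*t/3)/(5*pi); evaluating from 0 to 3: ∫_{0}^{3} (4*t - 4) sin(5*pi*t/3) dt = (24/(5*pi)) - (12/(5*pi)) = 12/(5*pi).
Hence b_5 = (2/3)·(12/(5*pi)) = 8/(5*pi).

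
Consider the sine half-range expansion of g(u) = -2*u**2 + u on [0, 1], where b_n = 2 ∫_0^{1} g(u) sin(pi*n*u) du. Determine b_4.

b_4 = 2 ∫_0^{1} (-2*u**2 + u) sin(4*pi*u) du.
Integrating by parts twice (tabular method), an antiderivative of (-2*u**2 + u) sin(4*pi*u) is u**2*cos(4*pi*u)/(2*pi) - u*sin(4*pi*u)/(4*pi**2) - u*cos(4*pi*u)/(4*pi) + sin(4*pi*u)/(16*pi**2) - cos(4*pi*u)/(16*pi**3); evaluating from 0 to 1: ∫_{0}^{1} (-2*u**2 + u) sin(4*pi*u) du = ((-1 + 4*pi**2)/(16*pi**3)) - (-1/(16*pi**3)) = 1/(4*pi).
Hence b_4 = 2·(1/(4*pi)) = 1/(2*pi).

1/(2*pi)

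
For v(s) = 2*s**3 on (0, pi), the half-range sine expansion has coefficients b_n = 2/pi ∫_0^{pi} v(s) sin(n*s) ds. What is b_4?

b_4 = 2/pi ∫_0^{pi} (2*s**3) sin(4*s) ds.
Integrating by parts three times (tabular method), an antiderivative of (2*s**3) sin(4*s) is -s**3*cos(4*s)/2 + 3*s**2*sin(4*s)/8 + 3*s*cos(4*s)/16 - 3*sin(4*s)/64; evaluating from 0 to pi: ∫_{0}^{pi} (2*s**3) sin(4*s) ds = (pi*(3 - 8*pi**2)/16) - (0) = pi*(3 - 8*pi**2)/16.
Hence b_4 = (2/pi)·(pi*(3 - 8*pi**2)/16) = 3/8 - pi**2.

3/8 - pi**2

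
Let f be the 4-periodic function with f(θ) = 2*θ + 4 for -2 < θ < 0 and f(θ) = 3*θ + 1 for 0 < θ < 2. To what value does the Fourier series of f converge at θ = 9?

θ = 9 differs from θ = 1 by 2 full period(s), and the series is 4-periodic.
f is continuous at θ = 1 with value 4, so the series converges to 4 there.

4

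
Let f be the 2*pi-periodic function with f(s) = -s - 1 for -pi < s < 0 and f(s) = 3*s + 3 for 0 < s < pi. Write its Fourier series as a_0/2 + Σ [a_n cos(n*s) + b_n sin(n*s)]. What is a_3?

a_3 = 1/pi ∫_{-pi}^{pi} f(s) cos(3*s) ds.
Split the integral at the breakpoints.
Integrating by parts (boundary term plus one more integral), an antiderivative of (-s - 1) cos(3*s) is -s*sin(3*s)/3 - sin(3*s)/3 - cos(3*s)/9; evaluating from -pi to 0: ∫_{-pi}^{0} (-s - 1) cos(3*s) ds = (-1/9) - (1/9) = -2/9.
Integrating by parts (boundary term plus one more integral), an antiderivative of (3*s + 3) cos(3*s) is s*sin(3*s) + sin(3*s) + cos(3*s)/3; evaluating from 0 to pi: ∫_{0}^{pi} (3*s + 3) cos(3*s) ds = (-1/3) - (1/3) = -2/3.
Summing the pieces and multiplying by (1/pi) gives a_3 = -8/(9*pi).

-8/(9*pi)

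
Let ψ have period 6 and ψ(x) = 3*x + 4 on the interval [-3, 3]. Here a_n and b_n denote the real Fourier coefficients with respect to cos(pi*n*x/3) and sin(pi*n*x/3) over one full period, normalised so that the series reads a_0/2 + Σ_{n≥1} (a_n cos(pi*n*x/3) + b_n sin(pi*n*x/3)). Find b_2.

b_2 = 1/3 ∫_{-3}^{3} ψ(x) sin(2*pi*x/3) dx.
Integrating by parts (boundary term plus one more integral), an antiderivative of (3*x + 4) sin(2*pi*x/3) is -9*x*cos(2*pi*x/3)/(2*pi) + 27*sin(2*pi*x/3)/(4*pi**2) - 6*cos(2*pi*x/3)/pi; evaluating from -3 to 3: ∫_{-3}^{3} (3*x + 4) sin(2*pi*x/3) dx = (-39/(2*pi)) - (15/(2*pi)) = -27/pi.
Hence b_2 = (1/3)·(-27/pi) = -9/pi.

-9/pi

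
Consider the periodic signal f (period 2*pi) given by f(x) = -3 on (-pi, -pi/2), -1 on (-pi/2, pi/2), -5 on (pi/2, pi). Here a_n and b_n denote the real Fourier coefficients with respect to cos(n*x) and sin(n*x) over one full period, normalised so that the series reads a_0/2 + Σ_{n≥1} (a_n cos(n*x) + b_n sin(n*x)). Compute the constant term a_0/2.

a_0 = 1/pi ∫_{-pi}^{pi} f(x) dx = 1/pi · (-5*pi) = -5.
So the constant term a_0/2 = -5/2.

-5/2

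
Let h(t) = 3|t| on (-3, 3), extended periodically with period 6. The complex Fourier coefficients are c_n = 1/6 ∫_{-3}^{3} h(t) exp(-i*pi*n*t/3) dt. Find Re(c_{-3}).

Since h is real-valued, Re(c_{-3}) = 1/6 ∫_{-3}^{3} h(t) cos(-pi*t) dt = a_{3}/2.
h is even and cos(-pi*t) is even, so the integrand is even: ∫_{-3}^{3} h(t) cos(-pi*t) dt = 2∫_0^{3} h(t) cos(-pi*t) dt.
Integrating by parts (boundary term plus one more integral), an antiderivative of (3*t) cos(-pi*t) is 3*t*sin(pi*t)/pi + 3*cos(pi*t)/pi**2; evaluating from 0 to 3: ∫_{0}^{3} (3*t) cos(-pi*t) dt = (-3/pi**2) - (3/pi**2) = -6/pi**2.
So ∫_{-3}^{3} h(t) cos(-pi*t) dt = -12/pi**2.
Hence Re(c_{-3}) = (1/6)·(-12/pi**2) = -2/pi**2.

-2/pi**2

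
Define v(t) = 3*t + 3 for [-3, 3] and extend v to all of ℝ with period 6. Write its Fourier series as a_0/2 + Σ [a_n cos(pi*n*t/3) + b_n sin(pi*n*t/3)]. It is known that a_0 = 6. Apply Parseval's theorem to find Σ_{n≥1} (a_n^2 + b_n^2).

Parseval: a_0^2/2 + Σ_{n≥1} (a_n^2+b_n^2) = 1/3 ∫_{-3}^{3} v(t)^2 dt = 72.
Subtract a_0^2/2 = 18: Σ (a_n^2+b_n^2) = 54.

54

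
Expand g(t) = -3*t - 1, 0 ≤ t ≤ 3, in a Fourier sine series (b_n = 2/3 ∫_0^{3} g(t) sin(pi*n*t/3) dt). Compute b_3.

b_3 = 2/3 ∫_0^{3} (-3*t - 1) sin(pi*t) dt.
Integrating by parts (boundary term plus one more integral), an antiderivative of (-3*t - 1) sin(pi*t) is 3*t*cos(pi*t)/pi - 3*sin(pi*t)/pi**2 + cos(pi*t)/pi; evaluating from 0 to 3: ∫_{0}^{3} (-3*t - 1) sin(pi*t) dt = (-10/pi) - (1/pi) = -11/pi.
Hence b_3 = (2/3)·(-11/pi) = -22/(3*pi).

-22/(3*pi)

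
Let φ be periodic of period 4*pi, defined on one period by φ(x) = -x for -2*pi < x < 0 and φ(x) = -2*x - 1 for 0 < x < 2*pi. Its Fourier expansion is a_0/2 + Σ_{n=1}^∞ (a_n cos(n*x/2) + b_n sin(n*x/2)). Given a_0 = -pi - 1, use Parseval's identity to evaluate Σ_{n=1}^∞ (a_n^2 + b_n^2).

1/2 + 3*pi + 37*pi**2/6

Parseval: a_0^2/2 + Σ_{n≥1} (a_n^2+b_n^2) = (1/(2*pi)) ∫_{-2*pi}^{2*pi} φ(x)^2 dx = 1 + 4*pi + 20*pi**2/3.
Subtract a_0^2/2 = (1 + pi)**2/2: Σ (a_n^2+b_n^2) = 1/2 + 3*pi + 37*pi**2/6.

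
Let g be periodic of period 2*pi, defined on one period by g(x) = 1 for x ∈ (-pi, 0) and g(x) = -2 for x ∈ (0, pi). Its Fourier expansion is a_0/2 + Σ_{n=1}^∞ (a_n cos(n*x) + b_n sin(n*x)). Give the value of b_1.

-6/pi

b_1 = 1/pi ∫_{-pi}^{pi} g(x) sin(x) dx.
Split the integral at the breakpoints.
Directly, an antiderivative of (1) sin(x) is -cos(x); evaluating from -pi to 0: ∫_{-pi}^{0} (1) sin(x) dx = (-1) - (1) = -2.
Directly, an antiderivative of (-2) sin(x) is 2*cos(x); evaluating from 0 to pi: ∫_{0}^{pi} (-2) sin(x) dx = (-2) - (2) = -4.
Summing the pieces and multiplying by (1/pi) gives b_1 = -6/pi.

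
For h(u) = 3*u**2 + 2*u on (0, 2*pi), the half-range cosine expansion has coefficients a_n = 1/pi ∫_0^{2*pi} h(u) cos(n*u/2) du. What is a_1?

-48 - 16/pi

a_1 = 1/pi ∫_0^{2*pi} (3*u**2 + 2*u) cos(u/2) du.
Integrating by parts twice (tabular method), an antiderivative of (3*u**2 + 2*u) cos(u/2) is 6*u**2*sin(u/2) + 4*u*sin(u/2) + 24*u*cos(u/2) - 48*sin(u/2) + 8*cos(u/2); evaluating from 0 to 2*pi: ∫_{0}^{2*pi} (3*u**2 + 2*u) cos(u/2) du = (-48*pi - 8) - (8) = -48*pi - 16.
Hence a_1 = (1/pi)·(-48*pi - 16) = -48 - 16/pi.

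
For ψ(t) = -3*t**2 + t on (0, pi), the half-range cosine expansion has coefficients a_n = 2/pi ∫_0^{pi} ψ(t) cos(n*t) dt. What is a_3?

a_3 = 2/pi ∫_0^{pi} (-3*t**2 + t) cos(3*t) dt.
Integrating by parts twice (tabular method), an antiderivative of (-3*t**2 + t) cos(3*t) is -t**2*sin(3*t) + t*sin(3*t)/3 - 2*t*cos(3*t)/3 + 2*sin(3*t)/9 + cos(3*t)/9; evaluating from 0 to pi: ∫_{0}^{pi} (-3*t**2 + t) cos(3*t) dt = (-1/9 + 2*pi/3) - (1/9) = -2/9 + 2*pi/3.
Hence a_3 = (2/pi)·(-2/9 + 2*pi/3) = 4*(-1 + 3*pi)/(9*pi).

4*(-1 + 3*pi)/(9*pi)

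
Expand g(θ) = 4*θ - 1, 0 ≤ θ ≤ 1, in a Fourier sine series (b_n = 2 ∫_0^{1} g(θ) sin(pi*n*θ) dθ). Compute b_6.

-4/(3*pi)

b_6 = 2 ∫_0^{1} (4*θ - 1) sin(6*pi*θ) dθ.
Integrating by parts (boundary term plus one more integral), an antiderivative of (4*θ - 1) sin(6*pi*θ) is -2*θ*cos(6*pi*θ)/(3*pi) + sin(6*pi*θ)/(9*pi**2) + cos(6*pi*θ)/(6*pi); evaluating from 0 to 1: ∫_{0}^{1} (4*θ - 1) sin(6*pi*θ) dθ = (-1/(2*pi)) - (1/(6*pi)) = -2/(3*pi).
Hence b_6 = 2·(-2/(3*pi)) = -4/(3*pi).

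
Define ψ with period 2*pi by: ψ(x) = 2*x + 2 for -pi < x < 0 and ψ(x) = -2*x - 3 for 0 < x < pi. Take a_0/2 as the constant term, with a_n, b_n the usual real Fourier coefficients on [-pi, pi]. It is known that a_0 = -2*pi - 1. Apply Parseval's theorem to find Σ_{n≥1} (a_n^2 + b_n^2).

Parseval: a_0^2/2 + Σ_{n≥1} (a_n^2+b_n^2) = 1/pi ∫_{-pi}^{pi} ψ(x)^2 dx = 2*pi + 13 + 8*pi**2/3.
Subtract a_0^2/2 = (1 + 2*pi)**2/2: Σ (a_n^2+b_n^2) = 2*pi**2/3 + 25/2.

2*pi**2/3 + 25/2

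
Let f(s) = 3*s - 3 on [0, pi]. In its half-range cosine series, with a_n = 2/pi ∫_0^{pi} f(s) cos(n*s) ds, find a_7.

a_7 = 2/pi ∫_0^{pi} (3*s - 3) cos(7*s) ds.
Integrating by parts (boundary term plus one more integral), an antiderivative of (3*s - 3) cos(7*s) is 3*s*sin(7*s)/7 - 3*sin(7*s)/7 + 3*cos(7*s)/49; evaluating from 0 to pi: ∫_{0}^{pi} (3*s - 3) cos(7*s) ds = (-3/49) - (3/49) = -6/49.
Hence a_7 = (2/pi)·(-6/49) = -12/(49*pi).

-12/(49*pi)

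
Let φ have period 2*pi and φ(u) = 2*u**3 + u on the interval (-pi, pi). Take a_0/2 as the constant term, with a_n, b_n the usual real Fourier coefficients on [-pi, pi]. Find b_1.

b_1 = 1/pi ∫_{-pi}^{pi} φ(u) sin(u) du.
φ is odd and sin(u) is odd, so the integrand is even and b_1 = 2/pi ∫_0^{pi} φ(u) sin(u) du.
Integrating by parts three times (tabular method), an antiderivative of (2*u**3 + u) sin(u) is -2*u**3*cos(u) + 6*u**2*sin(u) + 11*u*cos(u) - 11*sin(u); evaluating from 0 to pi: ∫_{0}^{pi} (2*u**3 + u) sin(u) du = (pi*(-11 + 2*pi**2)) - (0) = pi*(-11 + 2*pi**2).
Hence b_1 = (2/pi)·(pi*(-11 + 2*pi**2)) = -22 + 4*pi**2.

-22 + 4*pi**2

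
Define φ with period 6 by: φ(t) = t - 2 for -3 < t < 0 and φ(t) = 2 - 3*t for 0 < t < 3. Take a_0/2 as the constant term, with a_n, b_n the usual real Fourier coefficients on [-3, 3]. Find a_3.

8/(3*pi**2)

a_3 = 1/3 ∫_{-3}^{3} φ(t) cos(pi*t) dt.
Split the integral at the breakpoints.
Integrating by parts (boundary term plus one more integral), an antiderivative of (t - 2) cos(pi*t) is t*sin(pi*t)/pi - 2*sin(pi*t)/pi + cos(pi*t)/pi**2; evaluating from -3 to 0: ∫_{-3}^{0} (t - 2) cos(pi*t) dt = (pi**(-2)) - (-1/pi**2) = 2/pi**2.
Integrating by parts (boundary term plus one more integral), an antiderivative of (2 - 3*t) cos(pi*t) is -3*t*sin(pi*t)/pi + 2*sin(pi*t)/pi - 3*cos(pi*t)/pi**2; evaluating from 0 to 3: ∫_{0}^{3} (2 - 3*t) cos(pi*t) dt = (3/pi**2) - (-3/pi**2) = 6/pi**2.
Summing the pieces and multiplying by (1/3) gives a_3 = 8/(3*pi**2).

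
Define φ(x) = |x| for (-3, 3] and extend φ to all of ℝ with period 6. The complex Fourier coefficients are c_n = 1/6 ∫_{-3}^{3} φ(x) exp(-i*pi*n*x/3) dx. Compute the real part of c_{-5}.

-6/(25*pi**2)

Since φ is real-valued, Re(c_{-5}) = 1/6 ∫_{-3}^{3} φ(x) cos(-5*pi*x/3) dx = a_{5}/2.
φ is even and cos(-5*pi*x/3) is even, so the integrand is even: ∫_{-3}^{3} φ(x) cos(-5*pi*x/3) dx = 2∫_0^{3} φ(x) cos(-5*pi*x/3) dx.
Integrating by parts (boundary term plus one more integral), an antiderivative of (x) cos(-5*pi*x/3) is 3*x*sin(5*pi*x/3)/(5*pi) + 9*cos(5*pi*x/3)/(25*pi**2); evaluating from 0 to 3: ∫_{0}^{3} (x) cos(-5*pi*x/3) dx = (-9/(25*pi**2)) - (9/(25*pi**2)) = -18/(25*pi**2).
So ∫_{-3}^{3} φ(x) cos(-5*pi*x/3) dx = -36/(25*pi**2).
Hence Re(c_{-5}) = (1/6)·(-36/(25*pi**2)) = -6/(25*pi**2).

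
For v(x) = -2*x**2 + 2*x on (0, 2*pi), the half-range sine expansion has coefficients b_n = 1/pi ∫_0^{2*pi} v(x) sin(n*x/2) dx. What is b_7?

8*(-98*pi**2 + 8 + 49*pi)/(343*pi)

b_7 = 1/pi ∫_0^{2*pi} (-2*x**2 + 2*x) sin(7*x/2) dx.
Integrating by parts twice (tabular method), an antiderivative of (-2*x**2 + 2*x) sin(7*x/2) is 4*x**2*cos(7*x/2)/7 - 16*x*sin(7*x/2)/49 - 4*x*cos(7*x/2)/7 + 8*sin(7*x/2)/49 - 32*cos(7*x/2)/343; evaluating from 0 to 2*pi: ∫_{0}^{2*pi} (-2*x**2 + 2*x) sin(7*x/2) dx = (-16*pi**2/7 + 32/343 + 8*pi/7) - (-32/343) = -16*pi**2/7 + 64/343 + 8*pi/7.
Hence b_7 = (1/pi)·(-16*pi**2/7 + 64/343 + 8*pi/7) = 8*(-98*pi**2 + 8 + 49*pi)/(343*pi).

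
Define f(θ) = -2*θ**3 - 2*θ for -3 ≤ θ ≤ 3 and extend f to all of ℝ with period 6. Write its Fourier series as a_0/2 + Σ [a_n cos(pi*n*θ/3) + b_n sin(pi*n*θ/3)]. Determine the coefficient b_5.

-24/pi + 648/(125*pi**3)

b_5 = 1/3 ∫_{-3}^{3} f(θ) sin(5*pi*θ/3) dθ.
f is odd and sin(5*pi*θ/3) is odd, so the integrand is even and b_5 = 2/3 ∫_0^{3} f(θ) sin(5*pi*θ/3) dθ.
Integrating by parts three times (tabular method), an antiderivative of (-2*θ**3 - 2*θ) sin(5*pi*θ/3) is 6*θ**3*cos(5*pi*θ/3)/(5*pi) - 54*θ**2*sin(5*pi*θ/3)/(25*pi**2) - 324*θ*cos(5*pi*θ/3)/(125*pi**3) + 6*θ*cos(5*pi*θ/3)/(5*pi) - 18*sin(5*pi*θ/3)/(25*pi**2) + 972*sin(5*pi*θ/3)/(625*pi**4); evaluating from 0 to 3: ∫_{0}^{3} (-2*θ**3 - 2*θ) sin(5*pi*θ/3) dθ = (-36/pi + 972/(125*pi**3)) - (0) = -36/pi + 972/(125*pi**3).
Hence b_5 = (2/3)·(-36/pi + 972/(125*pi**3)) = -24/pi + 648/(125*pi**3).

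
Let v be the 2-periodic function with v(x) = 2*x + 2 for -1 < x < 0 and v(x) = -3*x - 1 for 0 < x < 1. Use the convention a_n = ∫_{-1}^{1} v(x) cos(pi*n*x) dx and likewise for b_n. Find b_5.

b_5 = ∫_{-1}^{1} v(x) sin(5*pi*x) dx.
Split the integral at the breakpoints.
Integrating by parts (boundary term plus one more integral), an antiderivative of (2*x + 2) sin(5*pi*x) is -2*x*cos(5*pi*x)/(5*pi) + 2*sin(5*pi*x)/(25*pi**2) - 2*cos(5*pi*x)/(5*pi); evaluating from -1 to 0: ∫_{-1}^{0} (2*x + 2) sin(5*pi*x) dx = (-2/(5*pi)) - (0) = -2/(5*pi).
Integrating by parts (boundary term plus one more integral), an antiderivative of (-3*x - 1) sin(5*pi*x) is 3*x*cos(5*pi*x)/(5*pi) - 3*sin(5*pi*x)/(25*pi**2) + cos(5*pi*x)/(5*pi); evaluating from 0 to 1: ∫_{0}^{1} (-3*x - 1) sin(5*pi*x) dx = (-4/(5*pi)) - (1/(5*pi)) = -1/pi.
Summing the pieces gives b_5 = -7/(5*pi).

-7/(5*pi)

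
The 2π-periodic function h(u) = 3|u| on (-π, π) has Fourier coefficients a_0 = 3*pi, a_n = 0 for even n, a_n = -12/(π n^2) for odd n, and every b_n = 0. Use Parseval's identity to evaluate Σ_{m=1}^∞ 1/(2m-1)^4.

pi**4/96

Parseval: a_0^2/2 + Σ a_n^2 = (1/π) ∫_{-π}^{π} h(u)^2 du = 6*pi**2.
Subtract a_0^2/2 = 9*pi**2/2: Σ a_n^2 = 3*pi**2/2.
Only odd n contribute, with a_n^2 = 144/(π^2 n^4), so Σ_{m≥1} 1/(2m-1)^4 = π^2·(3*pi**2/2)/144 = pi**4/96.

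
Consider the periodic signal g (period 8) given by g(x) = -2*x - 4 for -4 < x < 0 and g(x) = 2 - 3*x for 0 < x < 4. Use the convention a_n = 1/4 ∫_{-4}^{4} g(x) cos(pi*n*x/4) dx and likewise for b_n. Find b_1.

b_1 = 1/4 ∫_{-4}^{4} g(x) sin(pi*x/4) dx.
Split the integral at the breakpoints.
Integrating by parts (boundary term plus one more integral), an antiderivative of (-2*x - 4) sin(pi*x/4) is 8*x*cos(pi*x/4)/pi - 32*sin(pi*x/4)/pi**2 + 16*cos(pi*x/4)/pi; evaluating from -4 to 0: ∫_{-4}^{0} (-2*x - 4) sin(pi*x/4) dx = (16/pi) - (16/pi) = 0.
Integrating by parts (boundary term plus one more integral), an antiderivative of (2 - 3*x) sin(pi*x/4) is 12*x*cos(pi*x/4)/pi - 48*sin(pi*x/4)/pi**2 - 8*cos(pi*x/4)/pi; evaluating from 0 to 4: ∫_{0}^{4} (2 - 3*x) sin(pi*x/4) dx = (-40/pi) - (-8/pi) = -32/pi.
Summing the pieces and multiplying by (1/4) gives b_1 = -8/pi.

-8/pi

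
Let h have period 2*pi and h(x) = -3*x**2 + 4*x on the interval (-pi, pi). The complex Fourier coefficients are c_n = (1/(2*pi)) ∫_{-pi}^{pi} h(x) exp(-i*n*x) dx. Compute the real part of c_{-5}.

Since h is real-valued, Re(c_{-5}) = (1/(2*pi)) ∫_{-pi}^{pi} h(x) cos(-5*x) dx = a_{5}/2.
Integrating by parts twice (tabular method), an antiderivative of (-3*x**2 + 4*x) cos(-5*x) is -3*x**2*sin(5*x)/5 + 4*x*sin(5*x)/5 - 6*x*cos(5*x)/25 + 6*sin(5*x)/125 + 4*cos(5*x)/25; evaluating from -pi to pi: ∫_{-pi}^{pi} (-3*x**2 + 4*x) cos(-5*x) dx = (-4/25 + 6*pi/25) - (-6*pi/25 - 4/25) = 12*pi/25.
Hence Re(c_{-5}) = (1/(2*pi))·(12*pi/25) = 6/25.

6/25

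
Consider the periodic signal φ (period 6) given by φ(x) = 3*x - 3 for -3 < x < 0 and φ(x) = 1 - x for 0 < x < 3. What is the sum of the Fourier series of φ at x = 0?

-1

At x = 0 the one-sided limits are φ(0^-) = -3 and φ(0^+) = 1.
By Dirichlet's theorem the series converges to their average, [(-3) + (1)]/2 = -1.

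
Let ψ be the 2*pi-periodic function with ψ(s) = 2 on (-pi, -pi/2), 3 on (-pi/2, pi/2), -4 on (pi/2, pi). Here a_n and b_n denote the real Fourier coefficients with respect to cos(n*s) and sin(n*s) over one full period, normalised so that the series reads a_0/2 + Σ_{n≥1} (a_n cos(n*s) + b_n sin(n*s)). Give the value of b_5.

b_5 = 1/pi ∫_{-pi}^{pi} ψ(s) sin(5*s) ds.
Split the integral at the breakpoints.
Directly, an antiderivative of (2) sin(5*s) is -2*cos(5*s)/5; evaluating from -pi to -pi/2: ∫_{-pi}^{-pi/2} (2) sin(5*s) ds = (0) - (2/5) = -2/5.
Directly, an antiderivative of (3) sin(5*s) is -3*cos(5*s)/5; evaluating from -pi/2 to pi/2: ∫_{-pi/2}^{pi/2} (3) sin(5*s) ds = (0) - (0) = 0.
Directly, an antiderivative of (-4) sin(5*s) is 4*cos(5*s)/5; evaluating from pi/2 to pi: ∫_{pi/2}^{pi} (-4) sin(5*s) ds = (-4/5) - (0) = -4/5.
Summing the pieces and multiplying by (1/pi) gives b_5 = -6/(5*pi).

-6/(5*pi)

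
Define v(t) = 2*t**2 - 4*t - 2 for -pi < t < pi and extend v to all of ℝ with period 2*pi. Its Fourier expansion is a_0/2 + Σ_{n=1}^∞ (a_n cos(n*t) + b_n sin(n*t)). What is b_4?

b_4 = 1/pi ∫_{-pi}^{pi} v(t) sin(4*t) dt.
Integrating by parts twice (tabular method), an antiderivative of (2*t**2 - 4*t - 2) sin(4*t) is -t**2*cos(4*t)/2 + t*sin(4*t)/4 + t*cos(4*t) - sin(4*t)/4 + 9*cos(4*t)/16; evaluating from -pi to pi: ∫_{-pi}^{pi} (2*t**2 - 4*t - 2) sin(4*t) dt = (-pi**2/2 + 9/16 + pi) - (-pi**2/2 - pi + 9/16) = 2*pi.
Hence b_4 = (1/pi)·(2*pi) = 2.

2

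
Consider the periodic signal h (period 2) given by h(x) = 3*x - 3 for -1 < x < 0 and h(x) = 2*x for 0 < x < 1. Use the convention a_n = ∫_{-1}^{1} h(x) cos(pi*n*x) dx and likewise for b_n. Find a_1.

a_1 = ∫_{-1}^{1} h(x) cos(pi*x) dx.
Split the integral at the breakpoints.
Integrating by parts (boundary term plus one more integral), an antiderivative of (3*x - 3) cos(pi*x) is 3*x*sin(pi*x)/pi - 3*sin(pi*x)/pi + 3*cos(pi*x)/pi**2; evaluating from -1 to 0: ∫_{-1}^{0} (3*x - 3) cos(pi*x) dx = (3/pi**2) - (-3/pi**2) = 6/pi**2.
Integrating by parts (boundary term plus one more integral), an antiderivative of (2*x) cos(pi*x) is 2*x*sin(pi*x)/pi + 2*cos(pi*x)/pi**2; evaluating from 0 to 1: ∫_{0}^{1} (2*x) cos(pi*x) dx = (-2/pi**2) - (2/pi**2) = -4/pi**2.
Summing the pieces gives a_1 = 2/pi**2.

2/pi**2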